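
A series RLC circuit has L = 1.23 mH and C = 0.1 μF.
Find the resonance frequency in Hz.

Step 1 — Resonance condition Im(Z)=0 gives ω₀ = 1/√(LC).
Step 2 — ω₀ = 1/√(0.00123·1e-07) = 9.017e+04 rad/s.
Step 3 — f₀ = ω₀/(2π) = 1.435e+04 Hz.

f₀ = 1.435e+04 Hz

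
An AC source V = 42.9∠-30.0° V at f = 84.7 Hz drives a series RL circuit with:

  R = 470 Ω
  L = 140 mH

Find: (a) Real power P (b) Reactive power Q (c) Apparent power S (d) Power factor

Step 1 — Angular frequency: ω = 2π·f = 2π·84.7 = 532.2 rad/s.
Step 2 — Component impedances:
  R: Z = R = 470 Ω
  L: Z = jωL = j·532.2·0.14 = 0 + j74.51 Ω
Step 3 — Series combination: Z_total = R + L = 470 + j74.51 Ω = 475.9∠9.0° Ω.
Step 4 — Source phasor: V = 42.9∠-30.0° V = 37.15 - j21.45 V.
Step 5 — Current: I = V / Z = 0.07005 - j0.05674 A = 0.09015∠-39.0° A.
Step 6 — Complex power: S = V·I* = 3.82 + j0.6055 VA.
Step 7 — Real power: P = Re(S) = 3.82 W.
Step 8 — Reactive power: Q = Im(S) = 0.6055 VAR.
Step 9 — Apparent power: |S| = 3.867 VA.
Step 10 — Power factor: PF = P/|S| = 0.9877 (lagging).

(a) P = 3.82 W  (b) Q = 0.6055 VAR  (c) S = 3.867 VA  (d) PF = 0.9877 (lagging)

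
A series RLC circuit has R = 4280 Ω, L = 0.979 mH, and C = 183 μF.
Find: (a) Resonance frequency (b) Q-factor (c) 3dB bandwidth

Step 1 — Resonance condition Im(Z)=0 gives ω₀ = 1/√(LC).
Step 2 — ω₀ = 1/√(0.000979·0.000183) = 2363 rad/s.
Step 3 — f₀ = ω₀/(2π) = 376 Hz.
Step 4 — Series Q: Q = ω₀L/R = 2363·0.000979/4280 = 0.0005404.
Step 5 — 3dB bandwidth: Δω = ω₀/Q = 4.372e+06 rad/s; BW = Δω/(2π) = 6.958e+05 Hz.

(a) f₀ = 376 Hz  (b) Q = 0.0005404  (c) BW = 6.958e+05 Hz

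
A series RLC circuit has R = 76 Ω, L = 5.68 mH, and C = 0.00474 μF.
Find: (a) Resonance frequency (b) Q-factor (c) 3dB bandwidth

Step 1 — Resonance: ω₀ = 1/√(LC) = 1/√(0.00568·4.74e-09) = 1.927e+05 rad/s.
Step 2 — f₀ = ω₀/(2π) = 3.067e+04 Hz.
Step 3 — Series Q: Q = ω₀L/R = 1.927e+05·0.00568/76 = 14.4.
Step 4 — Bandwidth: Δω = ω₀/Q = 1.338e+04 rad/s; BW = Δω/(2π) = 2130 Hz.

(a) f₀ = 3.067e+04 Hz  (b) Q = 14.4  (c) BW = 2130 Hz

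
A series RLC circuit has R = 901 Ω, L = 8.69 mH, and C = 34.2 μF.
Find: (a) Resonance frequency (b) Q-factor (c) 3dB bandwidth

Step 1 — Resonance: ω₀ = 1/√(LC) = 1/√(0.00869·3.42e-05) = 1834 rad/s.
Step 2 — f₀ = ω₀/(2π) = 291.9 Hz.
Step 3 — Series Q: Q = ω₀L/R = 1834·0.00869/901 = 0.01769.
Step 4 — Bandwidth: Δω = ω₀/Q = 1.037e+05 rad/s; BW = Δω/(2π) = 1.65e+04 Hz.

(a) f₀ = 291.9 Hz  (b) Q = 0.01769  (c) BW = 1.65e+04 Hz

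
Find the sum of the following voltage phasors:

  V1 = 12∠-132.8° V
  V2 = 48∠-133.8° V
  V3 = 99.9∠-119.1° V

Step 1 — Convert each phasor to rectangular form:
  V1 = 12·(cos(-132.8°) + j·sin(-132.8°)) = -8.153 - j8.805 V
  V2 = 48·(cos(-133.8°) + j·sin(-133.8°)) = -33.22 - j34.64 V
  V3 = 99.9·(cos(-119.1°) + j·sin(-119.1°)) = -48.58 - j87.29 V
Step 2 — Sum components: V_total = -89.96 - j130.7 V.
Step 3 — Convert to polar: |V_total| = 158.7 V, ∠V_total = -124.5°.

V_total = 158.7∠-124.5° V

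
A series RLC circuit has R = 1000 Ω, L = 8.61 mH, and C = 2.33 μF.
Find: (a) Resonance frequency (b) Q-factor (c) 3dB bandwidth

Step 1 — Resonance: ω₀ = 1/√(LC) = 1/√(0.00861·2.33e-06) = 7060 rad/s.
Step 2 — f₀ = ω₀/(2π) = 1124 Hz.
Step 3 — Series Q: Q = ω₀L/R = 7060·0.00861/1000 = 0.06079.
Step 4 — Bandwidth: Δω = ω₀/Q = 1.161e+05 rad/s; BW = Δω/(2π) = 1.848e+04 Hz.

(a) f₀ = 1124 Hz  (b) Q = 0.06079  (c) BW = 1.848e+04 Hz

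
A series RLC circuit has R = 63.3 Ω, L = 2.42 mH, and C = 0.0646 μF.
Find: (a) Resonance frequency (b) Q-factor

Step 1 — Resonance condition Im(Z)=0 gives ω₀ = 1/√(LC).
Step 2 — ω₀ = 1/√(0.00242·6.46e-08) = 7.998e+04 rad/s.
Step 3 — f₀ = ω₀/(2π) = 1.273e+04 Hz.
Step 4 — Series Q: Q = ω₀L/R = 7.998e+04·0.00242/63.3 = 3.058.

(a) f₀ = 1.273e+04 Hz  (b) Q = 3.058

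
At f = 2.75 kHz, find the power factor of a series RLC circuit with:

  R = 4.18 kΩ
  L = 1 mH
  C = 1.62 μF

Step 1 — Angular frequency: ω = 2π·f = 2π·2750 = 1.728e+04 rad/s.
Step 2 — Component impedances:
  R: Z = R = 4180 Ω
  L: Z = jωL = j·1.728e+04·0.001 = 0 + j17.28 Ω
  C: Z = 1/(jωC) = -j/(ω·C) = 0 - j35.73 Ω
Step 3 — Series combination: Z_total = R + L + C = 4180 - j18.45 Ω = 4180∠-0.3° Ω.
Step 4 — Power factor: PF = cos(φ) = Re(Z)/|Z| = 4180/4180 = 1.
Step 5 — Type: Im(Z) = -18.45 ⇒ leading (phase φ = -0.3°).

PF = 1 (leading, φ = -0.3°)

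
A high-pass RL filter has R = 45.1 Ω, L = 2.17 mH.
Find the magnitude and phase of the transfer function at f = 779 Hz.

Step 1 — Angular frequency: ω = 2π·779 = 4895 rad/s.
Step 2 — Transfer function: H(jω) = jωL/(R + jωL).
Step 3 — Numerator jωL = j·10.62; denominator R + jωL = 45.1 + j10.62.
Step 4 — H = 0.05255 + j0.2231.
Step 5 — Magnitude: |H| = 0.2292 (-12.8 dB); phase: φ = 76.7°.

|H| = 0.2292 (-12.8 dB), φ = 76.7°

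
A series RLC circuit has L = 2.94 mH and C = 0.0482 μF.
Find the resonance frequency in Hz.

Step 1 — Resonance condition Im(Z)=0 gives ω₀ = 1/√(LC).
Step 2 — ω₀ = 1/√(0.00294·4.82e-08) = 8.4e+04 rad/s.
Step 3 — f₀ = ω₀/(2π) = 1.337e+04 Hz.

f₀ = 1.337e+04 Hz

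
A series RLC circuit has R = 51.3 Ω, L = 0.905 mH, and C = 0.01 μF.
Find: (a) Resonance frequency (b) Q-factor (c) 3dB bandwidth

Step 1 — Resonance condition Im(Z)=0 gives ω₀ = 1/√(LC).
Step 2 — ω₀ = 1/√(0.000905·1e-08) = 3.324e+05 rad/s.
Step 3 — f₀ = ω₀/(2π) = 5.29e+04 Hz.
Step 4 — Series Q: Q = ω₀L/R = 3.324e+05·0.000905/51.3 = 5.864.
Step 5 — 3dB bandwidth: Δω = ω₀/Q = 5.669e+04 rad/s; BW = Δω/(2π) = 9022 Hz.

(a) f₀ = 5.29e+04 Hz  (b) Q = 5.864  (c) BW = 9022 Hz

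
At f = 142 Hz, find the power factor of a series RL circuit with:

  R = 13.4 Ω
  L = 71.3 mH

Step 1 — Angular frequency: ω = 2π·f = 2π·142 = 892.2 rad/s.
Step 2 — Component impedances:
  R: Z = R = 13.4 Ω
  L: Z = jωL = j·892.2·0.0713 = 0 + j63.61 Ω
Step 3 — Series combination: Z_total = R + L = 13.4 + j63.61 Ω = 65.01∠78.1° Ω.
Step 4 — Power factor: PF = cos(φ) = Re(Z)/|Z| = 13.4/65.01 = 0.2061.
Step 5 — Type: Im(Z) = 63.61 ⇒ lagging (phase φ = 78.1°).

PF = 0.2061 (lagging, φ = 78.1°)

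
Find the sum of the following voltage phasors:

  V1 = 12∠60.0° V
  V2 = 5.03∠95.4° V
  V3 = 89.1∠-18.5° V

Step 1 — Convert each phasor to rectangular form:
  V1 = 12·(cos(60.0°) + j·sin(60.0°)) = 6 + j10.39 V
  V2 = 5.03·(cos(95.4°) + j·sin(95.4°)) = -0.4734 + j5.008 V
  V3 = 89.1·(cos(-18.5°) + j·sin(-18.5°)) = 84.5 - j28.27 V
Step 2 — Sum components: V_total = 90.02 - j12.87 V.
Step 3 — Convert to polar: |V_total| = 90.94 V, ∠V_total = -8.1°.

V_total = 90.94∠-8.1° V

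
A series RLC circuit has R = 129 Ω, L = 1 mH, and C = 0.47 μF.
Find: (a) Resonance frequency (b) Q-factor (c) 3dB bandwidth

Step 1 — Resonance: ω₀ = 1/√(LC) = 1/√(0.001·4.7e-07) = 4.613e+04 rad/s.
Step 2 — f₀ = ω₀/(2π) = 7341 Hz.
Step 3 — Series Q: Q = ω₀L/R = 4.613e+04·0.001/129 = 0.3576.
Step 4 — Bandwidth: Δω = ω₀/Q = 1.29e+05 rad/s; BW = Δω/(2π) = 2.053e+04 Hz.

(a) f₀ = 7341 Hz  (b) Q = 0.3576  (c) BW = 2.053e+04 Hz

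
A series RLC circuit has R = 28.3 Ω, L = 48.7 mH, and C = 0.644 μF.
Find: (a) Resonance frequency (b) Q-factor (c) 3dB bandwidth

Step 1 — Resonance condition Im(Z)=0 gives ω₀ = 1/√(LC).
Step 2 — ω₀ = 1/√(0.0487·6.44e-07) = 5647 rad/s.
Step 3 — f₀ = ω₀/(2π) = 898.7 Hz.
Step 4 — Series Q: Q = ω₀L/R = 5647·0.0487/28.3 = 9.717.
Step 5 — 3dB bandwidth: Δω = ω₀/Q = 581.1 rad/s; BW = Δω/(2π) = 92.49 Hz.

(a) f₀ = 898.7 Hz  (b) Q = 9.717  (c) BW = 92.49 Hz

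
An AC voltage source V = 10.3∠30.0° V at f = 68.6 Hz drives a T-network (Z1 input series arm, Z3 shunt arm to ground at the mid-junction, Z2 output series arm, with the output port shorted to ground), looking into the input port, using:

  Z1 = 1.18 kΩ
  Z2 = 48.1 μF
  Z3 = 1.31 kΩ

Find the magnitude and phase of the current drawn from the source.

Step 1 — Angular frequency: ω = 2π·f = 2π·68.6 = 431 rad/s.
Step 2 — Component impedances:
  Z1: Z = R = 1180 Ω
  Z2: Z = 1/(jωC) = -j/(ω·C) = 0 - j48.23 Ω
  Z3: Z = R = 1310 Ω
Step 3 — With the output port shorted to ground, the output series arm Z2 runs from the junction to ground; the shunt arm Z3 also runs from the junction to ground. They appear in parallel: Z3 || Z2 = 1.774 - j48.17 Ω.
Step 4 — Series with input arm Z1: Z_in = Z1 + (Z3 || Z2) = 1182 - j48.17 Ω = 1183∠-2.3° Ω.
Step 5 — Source phasor: V = 10.3∠30.0° V = 8.92 + j5.15 V.
Step 6 — Ohm's law: I = V / Z_total = (8.92 + j5.15) / (1182 - j48.17) = 0.007358 + j0.004658 A.
Step 7 — Convert to polar: |I| = 0.008708 A, ∠I = 32.3°.

I = 0.008708∠32.3° A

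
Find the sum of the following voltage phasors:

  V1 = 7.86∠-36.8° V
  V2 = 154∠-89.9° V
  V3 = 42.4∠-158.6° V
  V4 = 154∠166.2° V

Step 1 — Convert each phasor to rectangular form:
  V1 = 7.86·(cos(-36.8°) + j·sin(-36.8°)) = 6.294 - j4.708 V
  V2 = 154·(cos(-89.9°) + j·sin(-89.9°)) = 0.2688 - j154 V
  V3 = 42.4·(cos(-158.6°) + j·sin(-158.6°)) = -39.48 - j15.47 V
  V4 = 154·(cos(166.2°) + j·sin(166.2°)) = -149.6 + j36.73 V
Step 2 — Sum components: V_total = -182.5 - j137.4 V.
Step 3 — Convert to polar: |V_total| = 228.4 V, ∠V_total = -143.0°.

V_total = 228.4∠-143.0° V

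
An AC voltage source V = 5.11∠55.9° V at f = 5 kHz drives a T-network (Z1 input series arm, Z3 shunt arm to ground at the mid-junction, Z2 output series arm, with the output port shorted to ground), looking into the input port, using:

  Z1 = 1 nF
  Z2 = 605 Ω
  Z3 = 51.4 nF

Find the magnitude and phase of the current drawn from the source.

Step 1 — Angular frequency: ω = 2π·f = 2π·5000 = 3.142e+04 rad/s.
Step 2 — Component impedances:
  Z1: Z = 1/(jωC) = -j/(ω·C) = 0 - j3.183e+04 Ω
  Z2: Z = R = 605 Ω
  Z3: Z = 1/(jωC) = -j/(ω·C) = 0 - j619.3 Ω
Step 3 — With the output port shorted to ground, the output series arm Z2 runs from the junction to ground; the shunt arm Z3 also runs from the junction to ground. They appear in parallel: Z3 || Z2 = 309.6 - j302.4 Ω.
Step 4 — Series with input arm Z1: Z_in = Z1 + (Z3 || Z2) = 309.6 - j3.213e+04 Ω = 3.213e+04∠-89.4° Ω.
Step 5 — Source phasor: V = 5.11∠55.9° V = 2.865 + j4.231 V.
Step 6 — Ohm's law: I = V / Z_total = (2.865 + j4.231) / (309.6 - j3.213e+04) = -0.0001308 + j9.042e-05 A.
Step 7 — Convert to polar: |I| = 0.000159 A, ∠I = 145.3°.

I = 0.000159∠145.3° A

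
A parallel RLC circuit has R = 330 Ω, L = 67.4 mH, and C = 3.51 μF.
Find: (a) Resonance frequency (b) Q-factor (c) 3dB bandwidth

Step 1 — Resonance: ω₀ = 1/√(LC) = 1/√(0.0674·3.51e-06) = 2056 rad/s.
Step 2 — f₀ = ω₀/(2π) = 327.2 Hz.
Step 3 — Parallel Q: Q = R/(ω₀L) = 330/(2056·0.0674) = 2.381.
Step 4 — Bandwidth: Δω = ω₀/Q = 863.3 rad/s; BW = Δω/(2π) = 137.4 Hz.

(a) f₀ = 327.2 Hz  (b) Q = 2.381  (c) BW = 137.4 Hz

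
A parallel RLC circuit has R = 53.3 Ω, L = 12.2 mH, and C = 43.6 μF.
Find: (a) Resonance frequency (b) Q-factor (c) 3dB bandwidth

Step 1 — Resonance: ω₀ = 1/√(LC) = 1/√(0.0122·4.36e-05) = 1371 rad/s.
Step 2 — f₀ = ω₀/(2π) = 218.2 Hz.
Step 3 — Parallel Q: Q = R/(ω₀L) = 53.3/(1371·0.0122) = 3.186.
Step 4 — Bandwidth: Δω = ω₀/Q = 430.3 rad/s; BW = Δω/(2π) = 68.49 Hz.

(a) f₀ = 218.2 Hz  (b) Q = 3.186  (c) BW = 68.49 Hz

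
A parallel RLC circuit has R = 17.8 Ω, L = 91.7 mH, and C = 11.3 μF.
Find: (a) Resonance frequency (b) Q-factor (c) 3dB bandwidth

Step 1 — Resonance: ω₀ = 1/√(LC) = 1/√(0.0917·1.13e-05) = 982.4 rad/s.
Step 2 — f₀ = ω₀/(2π) = 156.3 Hz.
Step 3 — Parallel Q: Q = R/(ω₀L) = 17.8/(982.4·0.0917) = 0.1976.
Step 4 — Bandwidth: Δω = ω₀/Q = 4972 rad/s; BW = Δω/(2π) = 791.3 Hz.

(a) f₀ = 156.3 Hz  (b) Q = 0.1976  (c) BW = 791.3 Hz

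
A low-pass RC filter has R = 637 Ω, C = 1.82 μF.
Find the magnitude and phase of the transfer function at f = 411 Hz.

Step 1 — Angular frequency: ω = 2π·411 = 2582 rad/s.
Step 2 — Transfer function: H(jω) = 1/(1 + jωRC).
Step 3 — Denominator: 1 + jωRC = 1 + j·2582·637·1.82e-06 = 1 + j2.994.
Step 4 — H = 0.1004 - j0.3005.
Step 5 — Magnitude: |H| = 0.3168 (-10.0 dB); phase: φ = -71.5°.

|H| = 0.3168 (-10.0 dB), φ = -71.5°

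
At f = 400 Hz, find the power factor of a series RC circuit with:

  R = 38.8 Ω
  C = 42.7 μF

Step 1 — Angular frequency: ω = 2π·f = 2π·400 = 2513 rad/s.
Step 2 — Component impedances:
  R: Z = R = 38.8 Ω
  C: Z = 1/(jωC) = -j/(ω·C) = 0 - j9.318 Ω
Step 3 — Series combination: Z_total = R + C = 38.8 - j9.318 Ω = 39.9∠-13.5° Ω.
Step 4 — Power factor: PF = cos(φ) = Re(Z)/|Z| = 38.8/39.9 = 0.9724.
Step 5 — Type: Im(Z) = -9.318 ⇒ leading (phase φ = -13.5°).

PF = 0.9724 (leading, φ = -13.5°)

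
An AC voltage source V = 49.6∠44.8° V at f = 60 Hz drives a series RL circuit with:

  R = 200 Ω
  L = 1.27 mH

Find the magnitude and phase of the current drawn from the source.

Step 1 — Angular frequency: ω = 2π·f = 2π·60 = 377 rad/s.
Step 2 — Component impedances:
  R: Z = R = 200 Ω
  L: Z = jωL = j·377·0.00127 = 0 + j0.4788 Ω
Step 3 — Series combination: Z_total = R + L = 200 + j0.4788 Ω = 200∠0.1° Ω.
Step 4 — Source phasor: V = 49.6∠44.8° V = 35.19 + j34.95 V.
Step 5 — Ohm's law: I = V / Z_total = (35.19 + j34.95) / (200 + j0.4788) = 0.1764 + j0.1743 A.
Step 6 — Convert to polar: |I| = 0.248 A, ∠I = 44.7°.

I = 0.248∠44.7° A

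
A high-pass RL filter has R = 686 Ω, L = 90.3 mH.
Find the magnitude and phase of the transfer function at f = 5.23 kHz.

Step 1 — Angular frequency: ω = 2π·5230 = 3.286e+04 rad/s.
Step 2 — Transfer function: H(jω) = jωL/(R + jωL).
Step 3 — Numerator jωL = j·2967; denominator R + jωL = 686 + j2967.
Step 4 — H = 0.9493 + j0.2195.
Step 5 — Magnitude: |H| = 0.9743 (-0.2 dB); phase: φ = 13.0°.

|H| = 0.9743 (-0.2 dB), φ = 13.0°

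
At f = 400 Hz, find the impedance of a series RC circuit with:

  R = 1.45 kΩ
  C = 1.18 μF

Step 1 — Angular frequency: ω = 2π·f = 2π·400 = 2513 rad/s.
Step 2 — Component impedances:
  R: Z = R = 1450 Ω
  C: Z = 1/(jωC) = -j/(ω·C) = 0 - j337.2 Ω
Step 3 — Series combination: Z_total = R + C = 1450 - j337.2 Ω = 1489∠-13.1° Ω.

Z = 1450 - j337.2 Ω = 1489∠-13.1° Ω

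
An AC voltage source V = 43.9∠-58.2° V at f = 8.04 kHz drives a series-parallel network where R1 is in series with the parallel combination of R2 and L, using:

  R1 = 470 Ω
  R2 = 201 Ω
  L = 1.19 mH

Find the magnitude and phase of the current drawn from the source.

Step 1 — Angular frequency: ω = 2π·f = 2π·8040 = 5.052e+04 rad/s.
Step 2 — Component impedances:
  R1: Z = R = 470 Ω
  R2: Z = R = 201 Ω
  L: Z = jωL = j·5.052e+04·0.00119 = 0 + j60.12 Ω
Step 3 — Parallel branch: R2 || L = 1/(1/R2 + 1/L) = 16.5 + j55.18 Ω.
Step 4 — Series with R1: Z_total = R1 + (R2 || L) = 486.5 + j55.18 Ω = 489.6∠6.5° Ω.
Step 5 — Source phasor: V = 43.9∠-58.2° V = 23.13 - j37.31 V.
Step 6 — Ohm's law: I = V / Z_total = (23.13 - j37.31) / (486.5 + j55.18) = 0.03836 - j0.08104 A.
Step 7 — Convert to polar: |I| = 0.08966 A, ∠I = -64.7°.

I = 0.08966∠-64.7° A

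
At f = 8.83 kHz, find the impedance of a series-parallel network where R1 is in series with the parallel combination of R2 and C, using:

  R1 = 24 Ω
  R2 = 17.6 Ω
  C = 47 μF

Step 1 — Angular frequency: ω = 2π·f = 2π·8830 = 5.548e+04 rad/s.
Step 2 — Component impedances:
  R1: Z = R = 24 Ω
  R2: Z = R = 17.6 Ω
  C: Z = 1/(jωC) = -j/(ω·C) = 0 - j0.3835 Ω
Step 3 — Parallel branch: R2 || C = 1/(1/R2 + 1/C) = 0.008352 - j0.3833 Ω.
Step 4 — Series with R1: Z_total = R1 + (R2 || C) = 24.01 - j0.3833 Ω = 24.01∠-0.9° Ω.

Z = 24.01 - j0.3833 Ω = 24.01∠-0.9° Ω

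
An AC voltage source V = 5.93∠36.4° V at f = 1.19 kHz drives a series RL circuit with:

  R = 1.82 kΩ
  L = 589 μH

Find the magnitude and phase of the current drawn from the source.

Step 1 — Angular frequency: ω = 2π·f = 2π·1190 = 7477 rad/s.
Step 2 — Component impedances:
  R: Z = R = 1820 Ω
  L: Z = jωL = j·7477·0.000589 = 0 + j4.404 Ω
Step 3 — Series combination: Z_total = R + L = 1820 + j4.404 Ω = 1820∠0.1° Ω.
Step 4 — Source phasor: V = 5.93∠36.4° V = 4.773 + j3.519 V.
Step 5 — Ohm's law: I = V / Z_total = (4.773 + j3.519) / (1820 + j4.404) = 0.002627 + j0.001927 A.
Step 6 — Convert to polar: |I| = 0.003258 A, ∠I = 36.3°.

I = 0.003258∠36.3° A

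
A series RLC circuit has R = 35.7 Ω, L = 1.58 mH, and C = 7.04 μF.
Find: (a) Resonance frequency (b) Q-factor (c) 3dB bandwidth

Step 1 — Resonance: ω₀ = 1/√(LC) = 1/√(0.00158·7.04e-06) = 9482 rad/s.
Step 2 — f₀ = ω₀/(2π) = 1509 Hz.
Step 3 — Series Q: Q = ω₀L/R = 9482·0.00158/35.7 = 0.4196.
Step 4 — Bandwidth: Δω = ω₀/Q = 2.259e+04 rad/s; BW = Δω/(2π) = 3596 Hz.

(a) f₀ = 1509 Hz  (b) Q = 0.4196  (c) BW = 3596 Hz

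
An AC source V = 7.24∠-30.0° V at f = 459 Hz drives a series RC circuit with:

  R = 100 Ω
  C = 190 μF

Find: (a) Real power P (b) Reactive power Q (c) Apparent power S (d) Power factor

Step 1 — Angular frequency: ω = 2π·f = 2π·459 = 2884 rad/s.
Step 2 — Component impedances:
  R: Z = R = 100 Ω
  C: Z = 1/(jωC) = -j/(ω·C) = 0 - j1.825 Ω
Step 3 — Series combination: Z_total = R + C = 100 - j1.825 Ω = 100∠-1.0° Ω.
Step 4 — Source phasor: V = 7.24∠-30.0° V = 6.27 - j3.62 V.
Step 5 — Current: I = V / Z = 0.06334 - j0.03504 A = 0.07239∠-29.0° A.
Step 6 — Complex power: S = V·I* = 0.524 - j0.009563 VA.
Step 7 — Real power: P = Re(S) = 0.524 W.
Step 8 — Reactive power: Q = Im(S) = -0.009563 VAR.
Step 9 — Apparent power: |S| = 0.5241 VA.
Step 10 — Power factor: PF = P/|S| = 0.9998 (leading).

(a) P = 0.524 W  (b) Q = -0.009563 VAR  (c) S = 0.5241 VA  (d) PF = 0.9998 (leading)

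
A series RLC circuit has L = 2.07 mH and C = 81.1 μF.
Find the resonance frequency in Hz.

Step 1 — Resonance condition Im(Z)=0 gives ω₀ = 1/√(LC).
Step 2 — ω₀ = 1/√(0.00207·8.11e-05) = 2441 rad/s.
Step 3 — f₀ = ω₀/(2π) = 388.4 Hz.

f₀ = 388.4 Hz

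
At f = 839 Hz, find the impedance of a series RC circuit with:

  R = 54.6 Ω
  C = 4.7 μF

Step 1 — Angular frequency: ω = 2π·f = 2π·839 = 5272 rad/s.
Step 2 — Component impedances:
  R: Z = R = 54.6 Ω
  C: Z = 1/(jωC) = -j/(ω·C) = 0 - j40.36 Ω
Step 3 — Series combination: Z_total = R + C = 54.6 - j40.36 Ω = 67.9∠-36.5° Ω.

Z = 54.6 - j40.36 Ω = 67.9∠-36.5° Ω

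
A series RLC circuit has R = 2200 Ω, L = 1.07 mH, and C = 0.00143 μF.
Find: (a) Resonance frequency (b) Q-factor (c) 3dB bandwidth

Step 1 — Resonance condition Im(Z)=0 gives ω₀ = 1/√(LC).
Step 2 — ω₀ = 1/√(0.00107·1.43e-09) = 8.084e+05 rad/s.
Step 3 — f₀ = ω₀/(2π) = 1.287e+05 Hz.
Step 4 — Series Q: Q = ω₀L/R = 8.084e+05·0.00107/2200 = 0.3932.
Step 5 — 3dB bandwidth: Δω = ω₀/Q = 2.056e+06 rad/s; BW = Δω/(2π) = 3.272e+05 Hz.

(a) f₀ = 1.287e+05 Hz  (b) Q = 0.3932  (c) BW = 3.272e+05 Hz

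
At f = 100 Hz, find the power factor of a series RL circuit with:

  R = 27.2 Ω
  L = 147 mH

Step 1 — Angular frequency: ω = 2π·f = 2π·100 = 628.3 rad/s.
Step 2 — Component impedances:
  R: Z = R = 27.2 Ω
  L: Z = jωL = j·628.3·0.147 = 0 + j92.36 Ω
Step 3 — Series combination: Z_total = R + L = 27.2 + j92.36 Ω = 96.28∠73.6° Ω.
Step 4 — Power factor: PF = cos(φ) = Re(Z)/|Z| = 27.2/96.28 = 0.2825.
Step 5 — Type: Im(Z) = 92.36 ⇒ lagging (phase φ = 73.6°).

PF = 0.2825 (lagging, φ = 73.6°)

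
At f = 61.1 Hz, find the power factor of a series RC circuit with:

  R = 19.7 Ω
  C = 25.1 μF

Step 1 — Angular frequency: ω = 2π·f = 2π·61.1 = 383.9 rad/s.
Step 2 — Component impedances:
  R: Z = R = 19.7 Ω
  C: Z = 1/(jωC) = -j/(ω·C) = 0 - j103.8 Ω
Step 3 — Series combination: Z_total = R + C = 19.7 - j103.8 Ω = 105.6∠-79.3° Ω.
Step 4 — Power factor: PF = cos(φ) = Re(Z)/|Z| = 19.7/105.63 = 0.1865.
Step 5 — Type: Im(Z) = -103.8 ⇒ leading (phase φ = -79.3°).

PF = 0.1865 (leading, φ = -79.3°)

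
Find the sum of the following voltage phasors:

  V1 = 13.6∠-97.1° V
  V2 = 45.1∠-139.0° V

Step 1 — Convert each phasor to rectangular form:
  V1 = 13.6·(cos(-97.1°) + j·sin(-97.1°)) = -1.681 - j13.5 V
  V2 = 45.1·(cos(-139.0°) + j·sin(-139.0°)) = -34.04 - j29.59 V
Step 2 — Sum components: V_total = -35.72 - j43.08 V.
Step 3 — Convert to polar: |V_total| = 55.96 V, ∠V_total = -129.7°.

V_total = 55.96∠-129.7° V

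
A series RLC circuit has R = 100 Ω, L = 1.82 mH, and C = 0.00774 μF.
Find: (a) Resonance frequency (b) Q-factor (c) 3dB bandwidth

Step 1 — Resonance: ω₀ = 1/√(LC) = 1/√(0.00182·7.74e-09) = 2.664e+05 rad/s.
Step 2 — f₀ = ω₀/(2π) = 4.24e+04 Hz.
Step 3 — Series Q: Q = ω₀L/R = 2.664e+05·0.00182/100 = 4.849.
Step 4 — Bandwidth: Δω = ω₀/Q = 5.495e+04 rad/s; BW = Δω/(2π) = 8745 Hz.

(a) f₀ = 4.24e+04 Hz  (b) Q = 4.849  (c) BW = 8745 Hz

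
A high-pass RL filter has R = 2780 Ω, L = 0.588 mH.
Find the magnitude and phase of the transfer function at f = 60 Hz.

Step 1 — Angular frequency: ω = 2π·60 = 377 rad/s.
Step 2 — Transfer function: H(jω) = jωL/(R + jωL).
Step 3 — Numerator jωL = j·0.2217; denominator R + jωL = 2780 + j0.2217.
Step 4 — H = 6.358e-09 + j7.974e-05.
Step 5 — Magnitude: |H| = 7.974e-05 (-82.0 dB); phase: φ = 90.0°.

|H| = 7.974e-05 (-82.0 dB), φ = 90.0°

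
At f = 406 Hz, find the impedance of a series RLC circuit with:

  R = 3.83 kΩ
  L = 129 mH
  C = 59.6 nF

Step 1 — Angular frequency: ω = 2π·f = 2π·406 = 2551 rad/s.
Step 2 — Component impedances:
  R: Z = R = 3830 Ω
  L: Z = jωL = j·2551·0.129 = 0 + j329.1 Ω
  C: Z = 1/(jωC) = -j/(ω·C) = 0 - j6577 Ω
Step 3 — Series combination: Z_total = R + L + C = 3830 - j6248 Ω = 7329∠-58.5° Ω.

Z = 3830 - j6248 Ω = 7329∠-58.5° Ω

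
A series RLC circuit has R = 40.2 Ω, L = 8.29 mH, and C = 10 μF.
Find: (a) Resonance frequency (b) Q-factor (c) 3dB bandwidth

Step 1 — Resonance condition Im(Z)=0 gives ω₀ = 1/√(LC).
Step 2 — ω₀ = 1/√(0.00829·1e-05) = 3473 rad/s.
Step 3 — f₀ = ω₀/(2π) = 552.8 Hz.
Step 4 — Series Q: Q = ω₀L/R = 3473·0.00829/40.2 = 0.7162.
Step 5 — 3dB bandwidth: Δω = ω₀/Q = 4849 rad/s; BW = Δω/(2π) = 771.8 Hz.

(a) f₀ = 552.8 Hz  (b) Q = 0.7162  (c) BW = 771.8 Hz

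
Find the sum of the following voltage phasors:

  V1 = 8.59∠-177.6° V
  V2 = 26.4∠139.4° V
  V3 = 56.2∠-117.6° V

Step 1 — Convert each phasor to rectangular form:
  V1 = 8.59·(cos(-177.6°) + j·sin(-177.6°)) = -8.582 - j0.3597 V
  V2 = 26.4·(cos(139.4°) + j·sin(139.4°)) = -20.04 + j17.18 V
  V3 = 56.2·(cos(-117.6°) + j·sin(-117.6°)) = -26.04 - j49.8 V
Step 2 — Sum components: V_total = -54.66 - j32.98 V.
Step 3 — Convert to polar: |V_total| = 63.84 V, ∠V_total = -148.9°.

V_total = 63.84∠-148.9° V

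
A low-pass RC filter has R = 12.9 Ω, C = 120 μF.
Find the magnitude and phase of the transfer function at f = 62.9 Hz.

Step 1 — Angular frequency: ω = 2π·62.9 = 395.2 rad/s.
Step 2 — Transfer function: H(jω) = 1/(1 + jωRC).
Step 3 — Denominator: 1 + jωRC = 1 + j·395.2·12.9·0.00012 = 1 + j0.6118.
Step 4 — H = 0.7277 - j0.4452.
Step 5 — Magnitude: |H| = 0.853 (-1.4 dB); phase: φ = -31.5°.

|H| = 0.853 (-1.4 dB), φ = -31.5°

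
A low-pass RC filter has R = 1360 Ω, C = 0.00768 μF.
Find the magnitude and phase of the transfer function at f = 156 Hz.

Step 1 — Angular frequency: ω = 2π·156 = 980.2 rad/s.
Step 2 — Transfer function: H(jω) = 1/(1 + jωRC).
Step 3 — Denominator: 1 + jωRC = 1 + j·980.2·1360·7.68e-09 = 1 + j0.01024.
Step 4 — H = 0.9999 - j0.01024.
Step 5 — Magnitude: |H| = 0.9999 (-0.0 dB); phase: φ = -0.6°.

|H| = 0.9999 (-0.0 dB), φ = -0.6°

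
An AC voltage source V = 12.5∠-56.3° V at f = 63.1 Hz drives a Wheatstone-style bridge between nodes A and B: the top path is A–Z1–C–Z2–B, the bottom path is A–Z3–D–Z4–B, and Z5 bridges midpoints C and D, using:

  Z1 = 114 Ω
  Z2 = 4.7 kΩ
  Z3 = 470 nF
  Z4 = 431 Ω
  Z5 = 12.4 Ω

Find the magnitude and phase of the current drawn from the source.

Step 1 — Angular frequency: ω = 2π·f = 2π·63.1 = 396.5 rad/s.
Step 2 — Component impedances:
  Z1: Z = R = 114 Ω
  Z2: Z = R = 4700 Ω
  Z3: Z = 1/(jωC) = -j/(ω·C) = 0 - j5367 Ω
  Z4: Z = R = 431 Ω
  Z5: Z = R = 12.4 Ω
Step 3 — Bridge requires nodal analysis (the Z5 bridge couples midpoints C and D, so the two paths cannot be reduced to a simple series/parallel combination). Setting node B to ground and injecting 1 A at node A, the 3-node admittance system at A, C, D solves to V_A = Z_AB = 519.1 - j2.925 Ω = 519.1∠-0.3° Ω.
Step 4 — Source phasor: V = 12.5∠-56.3° V = 6.936 - j10.4 V.
Step 5 — Ohm's law: I = V / Z_total = (6.936 - j10.4) / (519.1 - j2.925) = 0.01347 - j0.01996 A.
Step 6 — Convert to polar: |I| = 0.02408 A, ∠I = -56.0°.

I = 0.02408∠-56.0° A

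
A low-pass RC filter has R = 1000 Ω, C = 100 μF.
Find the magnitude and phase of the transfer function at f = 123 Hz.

Step 1 — Angular frequency: ω = 2π·123 = 772.8 rad/s.
Step 2 — Transfer function: H(jω) = 1/(1 + jωRC).
Step 3 — Denominator: 1 + jωRC = 1 + j·772.8·1000·0.0001 = 1 + j77.28.
Step 4 — H = 0.0001674 - j0.01294.
Step 5 — Magnitude: |H| = 0.01294 (-37.8 dB); phase: φ = -89.3°.

|H| = 0.01294 (-37.8 dB), φ = -89.3°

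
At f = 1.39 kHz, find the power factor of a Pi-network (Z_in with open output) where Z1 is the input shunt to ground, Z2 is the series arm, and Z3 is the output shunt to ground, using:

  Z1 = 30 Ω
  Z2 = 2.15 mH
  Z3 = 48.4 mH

Step 1 — Angular frequency: ω = 2π·f = 2π·1390 = 8734 rad/s.
Step 2 — Component impedances:
  Z1: Z = R = 30 Ω
  Z2: Z = jωL = j·8734·0.00215 = 0 + j18.78 Ω
  Z3: Z = jωL = j·8734·0.0484 = 0 + j422.7 Ω
Step 3 — With open output, the series arm Z2 and the output shunt Z3 appear in series to ground: Z2 + Z3 = 0 + j441.5 Ω.
Step 4 — Parallel with input shunt Z1: Z_in = Z1 || (Z2 + Z3) = 29.86 + j2.029 Ω = 29.93∠3.9° Ω.
Step 5 — Power factor: PF = cos(φ) = Re(Z)/|Z| = 29.86/29.93 = 0.9977.
Step 6 — Type: Im(Z) = 2.029 ⇒ lagging (phase φ = 3.9°).

PF = 0.9977 (lagging, φ = 3.9°)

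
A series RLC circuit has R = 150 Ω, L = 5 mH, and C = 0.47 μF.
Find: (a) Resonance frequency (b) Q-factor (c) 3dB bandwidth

Step 1 — Resonance: ω₀ = 1/√(LC) = 1/√(0.005·4.7e-07) = 2.063e+04 rad/s.
Step 2 — f₀ = ω₀/(2π) = 3283 Hz.
Step 3 — Series Q: Q = ω₀L/R = 2.063e+04·0.005/150 = 0.6876.
Step 4 — Bandwidth: Δω = ω₀/Q = 3e+04 rad/s; BW = Δω/(2π) = 4775 Hz.

(a) f₀ = 3283 Hz  (b) Q = 0.6876  (c) BW = 4775 Hz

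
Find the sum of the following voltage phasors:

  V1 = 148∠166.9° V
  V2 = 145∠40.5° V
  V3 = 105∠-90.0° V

Step 1 — Convert each phasor to rectangular form:
  V1 = 148·(cos(166.9°) + j·sin(166.9°)) = -144.1 + j33.54 V
  V2 = 145·(cos(40.5°) + j·sin(40.5°)) = 110.3 + j94.17 V
  V3 = 105·(cos(-90.0°) + j·sin(-90.0°)) = 0 - j105 V
Step 2 — Sum components: V_total = -33.89 + j22.71 V.
Step 3 — Convert to polar: |V_total| = 40.8 V, ∠V_total = 146.2°.

V_total = 40.8∠146.2° V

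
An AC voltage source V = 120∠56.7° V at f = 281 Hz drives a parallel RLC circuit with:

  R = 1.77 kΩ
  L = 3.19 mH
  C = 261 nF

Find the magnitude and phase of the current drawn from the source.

Step 1 — Angular frequency: ω = 2π·f = 2π·281 = 1766 rad/s.
Step 2 — Component impedances:
  R: Z = R = 1770 Ω
  L: Z = jωL = j·1766·0.00319 = 0 + j5.632 Ω
  C: Z = 1/(jωC) = -j/(ω·C) = 0 - j2170 Ω
Step 3 — Parallel combination: 1/Z_total = 1/R + 1/L + 1/C; Z_total = 0.01801 + j5.647 Ω = 5.647∠89.8° Ω.
Step 4 — Source phasor: V = 120∠56.7° V = 65.88 + j100.3 V.
Step 5 — Ohm's law: I = V / Z_total = (65.88 + j100.3) / (0.01801 + j5.647) = 17.8 - j11.61 A.
Step 6 — Convert to polar: |I| = 21.25 A, ∠I = -33.1°.

I = 21.25∠-33.1° A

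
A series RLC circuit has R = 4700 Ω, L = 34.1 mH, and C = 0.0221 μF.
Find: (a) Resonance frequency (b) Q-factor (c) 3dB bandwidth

Step 1 — Resonance: ω₀ = 1/√(LC) = 1/√(0.0341·2.21e-08) = 3.643e+04 rad/s.
Step 2 — f₀ = ω₀/(2π) = 5798 Hz.
Step 3 — Series Q: Q = ω₀L/R = 3.643e+04·0.0341/4700 = 0.2643.
Step 4 — Bandwidth: Δω = ω₀/Q = 1.378e+05 rad/s; BW = Δω/(2π) = 2.194e+04 Hz.

(a) f₀ = 5798 Hz  (b) Q = 0.2643  (c) BW = 2.194e+04 Hz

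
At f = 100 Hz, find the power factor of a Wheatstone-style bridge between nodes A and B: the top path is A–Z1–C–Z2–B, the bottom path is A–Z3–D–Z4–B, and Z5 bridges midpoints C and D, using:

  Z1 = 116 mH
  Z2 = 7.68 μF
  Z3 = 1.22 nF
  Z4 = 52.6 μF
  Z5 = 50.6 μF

Step 1 — Angular frequency: ω = 2π·f = 2π·100 = 628.3 rad/s.
Step 2 — Component impedances:
  Z1: Z = jωL = j·628.3·0.116 = 0 + j72.88 Ω
  Z2: Z = 1/(jωC) = -j/(ω·C) = 0 - j207.2 Ω
  Z3: Z = 1/(jωC) = -j/(ω·C) = 0 - j1.305e+06 Ω
  Z4: Z = 1/(jωC) = -j/(ω·C) = 0 - j30.26 Ω
  Z5: Z = 1/(jωC) = -j/(ω·C) = 0 - j31.45 Ω
Step 3 — Bridge requires nodal analysis (the Z5 bridge couples midpoints C and D, so the two paths cannot be reduced to a simple series/parallel combination). Setting node B to ground and injecting 1 A at node A, the 3-node admittance system at A, C, D solves to V_A = Z_AB = 0 + j25.34 Ω = 25.34∠90.0° Ω.
Step 4 — Power factor: PF = cos(φ) = Re(Z)/|Z| = 0/25.34 = 0.
Step 5 — Type: Im(Z) = 25.34 ⇒ lagging (phase φ = 90.0°).

PF = 0 (lagging, φ = 90.0°)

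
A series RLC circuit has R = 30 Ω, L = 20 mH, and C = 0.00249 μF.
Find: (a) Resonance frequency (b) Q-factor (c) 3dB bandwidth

Step 1 — Resonance: ω₀ = 1/√(LC) = 1/√(0.02·2.49e-09) = 1.417e+05 rad/s.
Step 2 — f₀ = ω₀/(2π) = 2.255e+04 Hz.
Step 3 — Series Q: Q = ω₀L/R = 1.417e+05·0.02/30 = 94.47.
Step 4 — Bandwidth: Δω = ω₀/Q = 1500 rad/s; BW = Δω/(2π) = 238.7 Hz.

(a) f₀ = 2.255e+04 Hz  (b) Q = 94.47  (c) BW = 238.7 Hz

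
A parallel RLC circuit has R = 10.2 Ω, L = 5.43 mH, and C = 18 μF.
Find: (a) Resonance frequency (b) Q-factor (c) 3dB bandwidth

Step 1 — Resonance: ω₀ = 1/√(LC) = 1/√(0.00543·1.8e-05) = 3199 rad/s.
Step 2 — f₀ = ω₀/(2π) = 509.1 Hz.
Step 3 — Parallel Q: Q = R/(ω₀L) = 10.2/(3199·0.00543) = 0.5873.
Step 4 — Bandwidth: Δω = ω₀/Q = 5447 rad/s; BW = Δω/(2π) = 866.9 Hz.

(a) f₀ = 509.1 Hz  (b) Q = 0.5873  (c) BW = 866.9 Hz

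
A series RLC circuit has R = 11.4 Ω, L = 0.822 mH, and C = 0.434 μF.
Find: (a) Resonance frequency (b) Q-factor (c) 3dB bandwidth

Step 1 — Resonance condition Im(Z)=0 gives ω₀ = 1/√(LC).
Step 2 — ω₀ = 1/√(0.000822·4.34e-07) = 5.294e+04 rad/s.
Step 3 — f₀ = ω₀/(2π) = 8426 Hz.
Step 4 — Series Q: Q = ω₀L/R = 5.294e+04·0.000822/11.4 = 3.818.
Step 5 — 3dB bandwidth: Δω = ω₀/Q = 1.387e+04 rad/s; BW = Δω/(2π) = 2207 Hz.

(a) f₀ = 8426 Hz  (b) Q = 3.818  (c) BW = 2207 Hz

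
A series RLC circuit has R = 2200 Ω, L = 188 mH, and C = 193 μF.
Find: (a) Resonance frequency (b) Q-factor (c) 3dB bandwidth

Step 1 — Resonance: ω₀ = 1/√(LC) = 1/√(0.188·0.000193) = 166 rad/s.
Step 2 — f₀ = ω₀/(2π) = 26.42 Hz.
Step 3 — Series Q: Q = ω₀L/R = 166·0.188/2200 = 0.01419.
Step 4 — Bandwidth: Δω = ω₀/Q = 1.17e+04 rad/s; BW = Δω/(2π) = 1862 Hz.

(a) f₀ = 26.42 Hz  (b) Q = 0.01419  (c) BW = 1862 Hz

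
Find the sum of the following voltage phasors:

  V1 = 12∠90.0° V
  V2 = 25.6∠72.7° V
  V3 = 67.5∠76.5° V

Step 1 — Convert each phasor to rectangular form:
  V1 = 12·(cos(90.0°) + j·sin(90.0°)) = 0 + j12 V
  V2 = 25.6·(cos(72.7°) + j·sin(72.7°)) = 7.613 + j24.44 V
  V3 = 67.5·(cos(76.5°) + j·sin(76.5°)) = 15.76 + j65.63 V
Step 2 — Sum components: V_total = 23.37 + j102.1 V.
Step 3 — Convert to polar: |V_total| = 104.7 V, ∠V_total = 77.1°.

V_total = 104.7∠77.1° V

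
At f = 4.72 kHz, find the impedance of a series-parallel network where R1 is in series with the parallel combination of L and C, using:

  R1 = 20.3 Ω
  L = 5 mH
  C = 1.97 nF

Step 1 — Angular frequency: ω = 2π·f = 2π·4720 = 2.966e+04 rad/s.
Step 2 — Component impedances:
  R1: Z = R = 20.3 Ω
  L: Z = jωL = j·2.966e+04·0.005 = 0 + j148.3 Ω
  C: Z = 1/(jωC) = -j/(ω·C) = 0 - j1.712e+04 Ω
Step 3 — Parallel branch: L || C = 1/(1/L + 1/C) = 0 + j149.6 Ω.
Step 4 — Series with R1: Z_total = R1 + (L || C) = 20.3 + j149.6 Ω = 151∠82.3° Ω.

Z = 20.3 + j149.6 Ω = 151∠82.3° Ω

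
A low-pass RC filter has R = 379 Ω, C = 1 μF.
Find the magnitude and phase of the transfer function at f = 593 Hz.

Step 1 — Angular frequency: ω = 2π·593 = 3726 rad/s.
Step 2 — Transfer function: H(jω) = 1/(1 + jωRC).
Step 3 — Denominator: 1 + jωRC = 1 + j·3726·379·1e-06 = 1 + j1.412.
Step 4 — H = 0.334 - j0.4716.
Step 5 — Magnitude: |H| = 0.5779 (-4.8 dB); phase: φ = -54.7°.

|H| = 0.5779 (-4.8 dB), φ = -54.7°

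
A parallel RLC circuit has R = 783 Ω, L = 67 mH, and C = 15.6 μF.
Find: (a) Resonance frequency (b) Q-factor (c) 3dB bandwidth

Step 1 — Resonance: ω₀ = 1/√(LC) = 1/√(0.067·1.56e-05) = 978.1 rad/s.
Step 2 — f₀ = ω₀/(2π) = 155.7 Hz.
Step 3 — Parallel Q: Q = R/(ω₀L) = 783/(978.1·0.067) = 11.95.
Step 4 — Bandwidth: Δω = ω₀/Q = 81.87 rad/s; BW = Δω/(2π) = 13.03 Hz.

(a) f₀ = 155.7 Hz  (b) Q = 11.95  (c) BW = 13.03 Hz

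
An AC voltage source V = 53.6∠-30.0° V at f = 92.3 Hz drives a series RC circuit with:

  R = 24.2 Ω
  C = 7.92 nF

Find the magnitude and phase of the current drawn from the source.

Step 1 — Angular frequency: ω = 2π·f = 2π·92.3 = 579.9 rad/s.
Step 2 — Component impedances:
  R: Z = R = 24.2 Ω
  C: Z = 1/(jωC) = -j/(ω·C) = 0 - j2.177e+05 Ω
Step 3 — Series combination: Z_total = R + C = 24.2 - j2.177e+05 Ω = 2.177e+05∠-90.0° Ω.
Step 4 — Source phasor: V = 53.6∠-30.0° V = 46.42 - j26.8 V.
Step 5 — Ohm's law: I = V / Z_total = (46.42 - j26.8) / (24.2 - j2.177e+05) = 0.0001231 + j0.0002132 A.
Step 6 — Convert to polar: |I| = 0.0002462 A, ∠I = 60.0°.

I = 0.0002462∠60.0° A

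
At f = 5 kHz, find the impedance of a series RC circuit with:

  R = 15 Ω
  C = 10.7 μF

Step 1 — Angular frequency: ω = 2π·f = 2π·5000 = 3.142e+04 rad/s.
Step 2 — Component impedances:
  R: Z = R = 15 Ω
  C: Z = 1/(jωC) = -j/(ω·C) = 0 - j2.975 Ω
Step 3 — Series combination: Z_total = R + C = 15 - j2.975 Ω = 15.29∠-11.2° Ω.

Z = 15 - j2.975 Ω = 15.29∠-11.2° Ω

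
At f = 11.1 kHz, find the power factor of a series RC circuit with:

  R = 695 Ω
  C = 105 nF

Step 1 — Angular frequency: ω = 2π·f = 2π·1.11e+04 = 6.974e+04 rad/s.
Step 2 — Component impedances:
  R: Z = R = 695 Ω
  C: Z = 1/(jωC) = -j/(ω·C) = 0 - j136.6 Ω
Step 3 — Series combination: Z_total = R + C = 695 - j136.6 Ω = 708.3∠-11.1° Ω.
Step 4 — Power factor: PF = cos(φ) = Re(Z)/|Z| = 695/708.3 = 0.9812.
Step 5 — Type: Im(Z) = -136.6 ⇒ leading (phase φ = -11.1°).

PF = 0.9812 (leading, φ = -11.1°)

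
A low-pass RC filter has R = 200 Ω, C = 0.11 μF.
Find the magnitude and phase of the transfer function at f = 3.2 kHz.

Step 1 — Angular frequency: ω = 2π·3200 = 2.011e+04 rad/s.
Step 2 — Transfer function: H(jω) = 1/(1 + jωRC).
Step 3 — Denominator: 1 + jωRC = 1 + j·2.011e+04·200·1.1e-07 = 1 + j0.4423.
Step 4 — H = 0.8364 - j0.37.
Step 5 — Magnitude: |H| = 0.9145 (-0.8 dB); phase: φ = -23.9°.

|H| = 0.9145 (-0.8 dB), φ = -23.9°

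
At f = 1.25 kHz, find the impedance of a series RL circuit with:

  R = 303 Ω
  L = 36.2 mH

Step 1 — Angular frequency: ω = 2π·f = 2π·1250 = 7854 rad/s.
Step 2 — Component impedances:
  R: Z = R = 303 Ω
  L: Z = jωL = j·7854·0.0362 = 0 + j284.3 Ω
Step 3 — Series combination: Z_total = R + L = 303 + j284.3 Ω = 415.5∠43.2° Ω.

Z = 303 + j284.3 Ω = 415.5∠43.2° Ω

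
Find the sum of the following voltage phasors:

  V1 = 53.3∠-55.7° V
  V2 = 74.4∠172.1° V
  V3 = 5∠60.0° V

Step 1 — Convert each phasor to rectangular form:
  V1 = 53.3·(cos(-55.7°) + j·sin(-55.7°)) = 30.04 - j44.03 V
  V2 = 74.4·(cos(172.1°) + j·sin(172.1°)) = -73.69 + j10.23 V
  V3 = 5·(cos(60.0°) + j·sin(60.0°)) = 2.5 + j4.33 V
Step 2 — Sum components: V_total = -41.16 - j29.48 V.
Step 3 — Convert to polar: |V_total| = 50.62 V, ∠V_total = -144.4°.

V_total = 50.62∠-144.4° V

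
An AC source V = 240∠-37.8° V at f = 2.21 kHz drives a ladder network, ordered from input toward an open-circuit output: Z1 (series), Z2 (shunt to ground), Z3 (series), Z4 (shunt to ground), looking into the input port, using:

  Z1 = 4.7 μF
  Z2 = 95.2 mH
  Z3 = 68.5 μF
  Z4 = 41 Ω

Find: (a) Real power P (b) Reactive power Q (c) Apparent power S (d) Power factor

Step 1 — Angular frequency: ω = 2π·f = 2π·2210 = 1.389e+04 rad/s.
Step 2 — Component impedances:
  Z1: Z = 1/(jωC) = -j/(ω·C) = 0 - j15.32 Ω
  Z2: Z = jωL = j·1.389e+04·0.0952 = 0 + j1322 Ω
  Z3: Z = 1/(jωC) = -j/(ω·C) = 0 - j1.051 Ω
  Z4: Z = R = 41 Ω
Step 3 — Ladder network (open output): work backward from the far end, alternating series and parallel combinations. Z_in = 41.03 - j15.1 Ω = 43.72∠-20.2° Ω.
Step 4 — Source phasor: V = 240∠-37.8° V = 189.6 - j147.1 V.
Step 5 — Current: I = V / Z = 5.233 - j1.659 A = 5.49∠-17.6° A.
Step 6 — Complex power: S = V·I* = 1236 - j455.1 VA.
Step 7 — Real power: P = Re(S) = 1236 W.
Step 8 — Reactive power: Q = Im(S) = -455.1 VAR.
Step 9 — Apparent power: |S| = 1318 VA.
Step 10 — Power factor: PF = P/|S| = 0.9384 (leading).

(a) P = 1236 W  (b) Q = -455.1 VAR  (c) S = 1318 VA  (d) PF = 0.9384 (leading)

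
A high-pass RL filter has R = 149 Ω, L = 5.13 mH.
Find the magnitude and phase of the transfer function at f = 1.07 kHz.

Step 1 — Angular frequency: ω = 2π·1070 = 6723 rad/s.
Step 2 — Transfer function: H(jω) = jωL/(R + jωL).
Step 3 — Numerator jωL = j·34.49; denominator R + jωL = 149 + j34.49.
Step 4 — H = 0.05085 + j0.2197.
Step 5 — Magnitude: |H| = 0.2255 (-12.9 dB); phase: φ = 77.0°.

|H| = 0.2255 (-12.9 dB), φ = 77.0°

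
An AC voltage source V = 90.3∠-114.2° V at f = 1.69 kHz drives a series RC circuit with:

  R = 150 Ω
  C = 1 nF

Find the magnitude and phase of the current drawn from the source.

Step 1 — Angular frequency: ω = 2π·f = 2π·1690 = 1.062e+04 rad/s.
Step 2 — Component impedances:
  R: Z = R = 150 Ω
  C: Z = 1/(jωC) = -j/(ω·C) = 0 - j9.417e+04 Ω
Step 3 — Series combination: Z_total = R + C = 150 - j9.417e+04 Ω = 9.417e+04∠-89.9° Ω.
Step 4 — Source phasor: V = 90.3∠-114.2° V = -37.02 - j82.36 V.
Step 5 — Ohm's law: I = V / Z_total = (-37.02 - j82.36) / (150 - j9.417e+04) = 0.000874 - j0.0003945 A.
Step 6 — Convert to polar: |I| = 0.0009589 A, ∠I = -24.3°.

I = 0.0009589∠-24.3° A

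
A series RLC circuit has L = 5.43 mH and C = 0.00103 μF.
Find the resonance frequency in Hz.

Step 1 — Resonance condition Im(Z)=0 gives ω₀ = 1/√(LC).
Step 2 — ω₀ = 1/√(0.00543·1.03e-09) = 4.228e+05 rad/s.
Step 3 — f₀ = ω₀/(2π) = 6.73e+04 Hz.

f₀ = 6.73e+04 Hz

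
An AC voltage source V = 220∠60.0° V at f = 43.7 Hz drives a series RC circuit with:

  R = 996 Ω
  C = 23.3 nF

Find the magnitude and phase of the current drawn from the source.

Step 1 — Angular frequency: ω = 2π·f = 2π·43.7 = 274.6 rad/s.
Step 2 — Component impedances:
  R: Z = R = 996 Ω
  C: Z = 1/(jωC) = -j/(ω·C) = 0 - j1.563e+05 Ω
Step 3 — Series combination: Z_total = R + C = 996 - j1.563e+05 Ω = 1.563e+05∠-89.6° Ω.
Step 4 — Source phasor: V = 220∠60.0° V = 110 + j190.5 V.
Step 5 — Ohm's law: I = V / Z_total = (110 + j190.5) / (996 - j1.563e+05) = -0.001214 + j0.0007115 A.
Step 6 — Convert to polar: |I| = 0.001407 A, ∠I = 149.6°.

I = 0.001407∠149.6° A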